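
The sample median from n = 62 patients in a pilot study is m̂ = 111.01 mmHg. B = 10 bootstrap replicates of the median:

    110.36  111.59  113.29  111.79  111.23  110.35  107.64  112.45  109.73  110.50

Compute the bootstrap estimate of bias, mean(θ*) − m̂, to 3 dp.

mean(θ*) = (110.36 + 111.59 + 113.29 + 111.79 + 111.23 + 110.35 + 107.64 + 112.45 + 109.73 + 110.50) / 10 = 110.8930
bias = 110.8930 − 111.01

bias = −0.117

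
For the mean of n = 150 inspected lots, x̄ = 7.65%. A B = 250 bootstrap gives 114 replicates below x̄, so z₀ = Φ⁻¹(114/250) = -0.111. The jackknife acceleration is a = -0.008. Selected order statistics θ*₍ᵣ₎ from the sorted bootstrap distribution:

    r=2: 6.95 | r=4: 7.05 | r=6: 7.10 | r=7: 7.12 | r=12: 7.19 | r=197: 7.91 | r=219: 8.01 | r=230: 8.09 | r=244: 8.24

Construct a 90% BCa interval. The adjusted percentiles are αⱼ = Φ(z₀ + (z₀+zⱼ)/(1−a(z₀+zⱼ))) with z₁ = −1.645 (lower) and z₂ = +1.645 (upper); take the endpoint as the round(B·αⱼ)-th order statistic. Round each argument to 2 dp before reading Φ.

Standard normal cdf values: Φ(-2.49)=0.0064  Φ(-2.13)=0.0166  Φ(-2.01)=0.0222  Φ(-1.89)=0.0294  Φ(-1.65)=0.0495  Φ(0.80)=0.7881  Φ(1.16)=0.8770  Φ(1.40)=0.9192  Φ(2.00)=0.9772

(7.12, 8.09)

Lower: z₀ + z₁ = -0.111 + (-1.645) = -1.756; 1 − a(z₀+z₁) = 1 − (-0.008)(-1.756) = 0.9860; argument = -0.111 + (-1.756)/0.9860 = -1.8920 → -1.89.
α₁ = Φ(-1.89) = 0.0294; rank = round(250 × 0.0294) = 7; θ*₍7₎ = 7.12.
Upper: z₀ + z₂ = 1.534; 1 − a(z₀+z₂) = 1.0123; argument = 1.4044 → 1.40; α₂ = 0.9192; rank = 230; θ*₍230₎ = 8.09.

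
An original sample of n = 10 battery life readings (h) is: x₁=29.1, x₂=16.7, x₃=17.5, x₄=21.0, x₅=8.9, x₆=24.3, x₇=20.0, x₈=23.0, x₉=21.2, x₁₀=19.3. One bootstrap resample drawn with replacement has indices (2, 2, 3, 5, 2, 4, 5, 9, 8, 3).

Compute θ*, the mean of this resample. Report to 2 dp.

Resample values: 16.7, 16.7, 17.5, 8.9, 16.7, 21.0, 8.9, 21.2, 23.0, 17.5.
Mean = (16.7 + 16.7 + 17.5 + 8.9 + 16.7 + 21.0 + 8.9 + 21.2 + 23.0 + 17.5) / 10 = 168.10 / 10 = 16.81

θ* = 16.81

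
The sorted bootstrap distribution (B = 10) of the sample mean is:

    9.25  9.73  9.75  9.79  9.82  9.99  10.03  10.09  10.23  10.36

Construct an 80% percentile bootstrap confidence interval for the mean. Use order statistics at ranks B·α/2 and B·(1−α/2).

(9.25, 10.23)

α = 0.20; lower rank = 10 × 0.100 = 1; upper rank = 10 × 0.900 = 9.
The 1st smallest replicate is 9.25; the 9th is 10.23.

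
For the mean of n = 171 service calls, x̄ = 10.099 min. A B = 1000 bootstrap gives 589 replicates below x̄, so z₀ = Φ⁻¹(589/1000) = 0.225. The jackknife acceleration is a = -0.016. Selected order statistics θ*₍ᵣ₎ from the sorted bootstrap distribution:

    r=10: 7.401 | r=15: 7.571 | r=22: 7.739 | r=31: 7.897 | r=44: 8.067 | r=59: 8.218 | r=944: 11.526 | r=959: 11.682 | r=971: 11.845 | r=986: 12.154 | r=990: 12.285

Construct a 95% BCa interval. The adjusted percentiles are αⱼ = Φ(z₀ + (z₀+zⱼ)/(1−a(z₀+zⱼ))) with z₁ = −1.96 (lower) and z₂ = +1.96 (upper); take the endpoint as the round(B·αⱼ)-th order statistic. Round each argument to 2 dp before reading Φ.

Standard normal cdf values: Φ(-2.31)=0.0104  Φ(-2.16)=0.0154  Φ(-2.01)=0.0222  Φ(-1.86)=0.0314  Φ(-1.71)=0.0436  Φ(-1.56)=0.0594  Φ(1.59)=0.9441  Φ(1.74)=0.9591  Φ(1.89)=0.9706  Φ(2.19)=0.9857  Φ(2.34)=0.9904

Lower: z₀ + z₁ = 0.225 + (-1.960) = -1.735; 1 − a(z₀+z₁) = 1 − (-0.016)(-1.735) = 0.9722; argument = 0.225 + (-1.735)/0.9722 = -1.5595 → -1.56.
α₁ = Φ(-1.56) = 0.0594; rank = round(1000 × 0.0594) = 59; θ*₍59₎ = 8.218.
Upper: z₀ + z₂ = 2.185; 1 − a(z₀+z₂) = 1.0350; argument = 2.3362 → 2.34; α₂ = 0.9904; rank = 990; θ*₍990₎ = 12.285.

(8.218, 12.285)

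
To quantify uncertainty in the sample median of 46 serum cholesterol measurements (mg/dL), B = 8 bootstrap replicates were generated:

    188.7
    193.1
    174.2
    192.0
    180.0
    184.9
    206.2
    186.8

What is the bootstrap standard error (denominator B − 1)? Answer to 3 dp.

SE* = 9.553

Bootstrap SE is the standard deviation of the 8 replicate medians.
Mean of replicates: (188.7 + 193.1 + 174.2 + 192.0 + 180.0 + 184.9 + 206.2 + 186.8) / 8 = 1505.9000 / 8 = 188.2375
Sum of squared deviations: (+0.4625)² + (+4.8625)² + (−14.0375)² + (+3.7625)² + (−8.2375)² + (−3.3375)² + (+17.9625)² + (−1.4375)² = 638.7787
Variance = 638.7787 / 7 = 91.2541
SE* = √91.2541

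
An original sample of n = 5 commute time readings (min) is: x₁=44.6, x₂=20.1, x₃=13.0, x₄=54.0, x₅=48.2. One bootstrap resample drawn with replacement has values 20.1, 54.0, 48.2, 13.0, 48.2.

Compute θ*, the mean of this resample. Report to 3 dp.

Mean = (20.1 + 54.0 + 48.2 + 13.0 + 48.2) / 5 = 183.50 / 5 = 36.700

θ* = 36.700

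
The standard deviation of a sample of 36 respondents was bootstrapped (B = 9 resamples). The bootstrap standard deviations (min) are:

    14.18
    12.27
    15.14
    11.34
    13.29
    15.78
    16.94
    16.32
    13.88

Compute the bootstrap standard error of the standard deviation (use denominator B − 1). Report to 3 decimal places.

Bootstrap SE is the standard deviation of the 9 replicate standard deviations.
Mean of replicates: (14.18 + 12.27 + 15.14 + 11.34 + 13.29 + 15.78 + 16.94 + 16.32 + 13.88) / 9 = 129.1400 / 9 = 14.3489
Sum of squared deviations: (−0.1689)² + (−2.0789)² + (+0.7911)² + (−3.0089)² + (−1.0589)² + (+1.4311)² + (+2.5911)² + (+1.9711)² + (−0.4689)² = 28.0179
Variance = 28.0179 / 8 = 3.5022
SE* = √3.5022

SE* = 1.871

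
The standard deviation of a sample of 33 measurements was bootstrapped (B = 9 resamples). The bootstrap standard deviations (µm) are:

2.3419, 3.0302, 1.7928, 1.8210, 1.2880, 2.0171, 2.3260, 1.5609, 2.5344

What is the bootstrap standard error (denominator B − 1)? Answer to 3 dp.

SE* = 0.535

Bootstrap SE is the standard deviation of the 9 replicate standard deviations.
Mean of replicates: (2.3419 + 3.0302 + 1.7928 + 1.8210 + 1.2880 + 2.0171 + 2.3260 + 1.5609 + 2.5344) / 9 = 18.71230 / 9 = 2.07914
Sum of squared deviations: (+0.26276)² + (+0.95106)² + (−0.28634)² + (−0.25814)² + (−0.79114)² + (−0.06204)² + (+0.24686)² + (−0.51824)² + (+0.45526)² = 2.28871
Variance = 2.28871 / 8 = 0.28609
SE* = √0.28609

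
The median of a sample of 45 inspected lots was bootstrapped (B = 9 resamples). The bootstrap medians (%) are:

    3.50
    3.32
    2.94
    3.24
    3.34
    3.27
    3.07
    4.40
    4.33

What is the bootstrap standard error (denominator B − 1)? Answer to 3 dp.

Bootstrap SE is the standard deviation of the 9 replicate medians.
Mean of replicates: (3.50 + 3.32 + 2.94 + 3.24 + 3.34 + 3.27 + 3.07 + 4.40 + 4.33) / 9 = 31.4100 / 9 = 3.4900
Sum of squared deviations: (+0.0100)² + (−0.1700)² + (−0.5500)² + (−0.2500)² + (−0.1500)² + (−0.2200)² + (−0.4200)² + (+0.9100)² + (+0.8400)² = 2.1750
Variance = 2.1750 / 8 = 0.2719
SE* = √0.2719

SE* = 0.521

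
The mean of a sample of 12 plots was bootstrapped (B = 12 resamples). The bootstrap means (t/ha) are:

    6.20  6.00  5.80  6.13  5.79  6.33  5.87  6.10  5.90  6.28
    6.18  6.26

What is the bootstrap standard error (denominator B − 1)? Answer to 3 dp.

Bootstrap SE is the standard deviation of the 12 replicate means.
Mean of replicates: (6.20 + 6.00 + 5.80 + 6.13 + 5.79 + 6.33 + 5.87 + 6.10 + 5.90 + 6.28 + 6.18 + 6.26) / 12 = 72.8400 / 12 = 6.0700
Sum of squared deviations: (+0.1300)² + (−0.0700)² + (−0.2700)² + (+0.0600)² + (−0.2800)² + (+0.2600)² + (−0.2000)² + (+0.0300)² + (−0.1700)² + (+0.2100)² + (+0.1100)² + (+0.1900)² = 0.4064
Variance = 0.4064 / 11 = 0.0369
SE* = √0.0369

SE* = 0.192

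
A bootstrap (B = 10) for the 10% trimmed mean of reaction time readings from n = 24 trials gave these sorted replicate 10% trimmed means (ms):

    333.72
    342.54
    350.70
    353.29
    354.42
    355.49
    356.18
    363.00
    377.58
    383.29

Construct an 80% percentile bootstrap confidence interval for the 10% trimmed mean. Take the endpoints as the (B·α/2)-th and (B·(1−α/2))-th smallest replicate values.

α = 0.20; lower rank = 10 × 0.100 = 1; upper rank = 10 × 0.900 = 9.
The 1st smallest replicate is 333.72; the 9th is 377.58.

(333.72, 377.58)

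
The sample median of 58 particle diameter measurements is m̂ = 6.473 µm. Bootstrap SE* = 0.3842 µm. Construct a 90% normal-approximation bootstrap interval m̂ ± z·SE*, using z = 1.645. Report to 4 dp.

Margin = 1.645 × 0.3842 = 0.63201
Interval: 6.473 ± 0.63201

(5.8410, 7.1050)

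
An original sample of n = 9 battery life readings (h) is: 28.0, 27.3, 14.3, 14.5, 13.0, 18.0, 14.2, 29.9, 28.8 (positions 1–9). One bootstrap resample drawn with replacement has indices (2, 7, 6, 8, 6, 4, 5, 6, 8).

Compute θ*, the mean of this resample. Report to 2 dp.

θ* = 20.31

Resample values: 27.3, 14.2, 18.0, 29.9, 18.0, 14.5, 13.0, 18.0, 29.9.
Mean = (27.3 + 14.2 + 18.0 + 29.9 + 18.0 + 14.5 + 13.0 + 18.0 + 29.9) / 9 = 182.80 / 9 = 20.31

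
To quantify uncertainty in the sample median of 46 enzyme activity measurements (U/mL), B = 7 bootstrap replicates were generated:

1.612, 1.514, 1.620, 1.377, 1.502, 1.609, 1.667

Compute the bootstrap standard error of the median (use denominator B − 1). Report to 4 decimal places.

SE* = 0.0992

Bootstrap SE is the standard deviation of the 7 replicate medians.
Mean of replicates: (1.612 + 1.514 + 1.620 + 1.377 + 1.502 + 1.609 + 1.667) / 7 = 10.90100 / 7 = 1.55729
Sum of squared deviations: (+0.05471)² + (−0.04329)² + (+0.06271)² + (−0.18029)² + (−0.05529)² + (+0.05171)² + (+0.10971)² = 0.05907
Variance = 0.05907 / 6 = 0.00985
SE* = √0.00985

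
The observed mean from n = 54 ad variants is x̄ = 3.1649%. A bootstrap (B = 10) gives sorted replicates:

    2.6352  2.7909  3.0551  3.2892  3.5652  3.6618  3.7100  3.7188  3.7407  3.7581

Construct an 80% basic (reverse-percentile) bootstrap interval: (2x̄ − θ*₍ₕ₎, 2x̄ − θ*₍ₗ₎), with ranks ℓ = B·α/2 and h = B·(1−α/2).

(2.5891, 3.6946)

Percentile endpoints at ranks 1 and 9: θ*₍1₎ = 2.6352, θ*₍9₎ = 3.7407.
Basic interval reflects these around x̄:
  lower = 2 × 3.1649 − 3.7407 = 2.5891
  upper = 2 × 3.1649 − 2.6352 = 3.6946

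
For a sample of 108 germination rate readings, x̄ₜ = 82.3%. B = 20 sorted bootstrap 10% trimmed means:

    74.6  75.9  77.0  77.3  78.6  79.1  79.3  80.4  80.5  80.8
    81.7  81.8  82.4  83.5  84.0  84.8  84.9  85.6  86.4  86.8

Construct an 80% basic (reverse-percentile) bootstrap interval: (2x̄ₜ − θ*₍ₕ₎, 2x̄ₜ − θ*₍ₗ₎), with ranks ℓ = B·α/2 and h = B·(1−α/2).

(79.0, 88.7)

Percentile endpoints at ranks 2 and 18: θ*₍2₎ = 75.9, θ*₍18₎ = 85.6.
Basic interval reflects these around x̄ₜ:
  lower = 2 × 82.3 − 85.6 = 79.0
  upper = 2 × 82.3 − 75.9 = 88.7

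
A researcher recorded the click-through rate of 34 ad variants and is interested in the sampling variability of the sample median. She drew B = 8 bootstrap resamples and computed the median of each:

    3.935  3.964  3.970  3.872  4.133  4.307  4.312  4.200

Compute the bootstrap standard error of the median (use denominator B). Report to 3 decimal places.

SE* = 0.163

Bootstrap SE is the standard deviation of the 8 replicate medians.
Mean of replicates: (3.935 + 3.964 + 3.970 + 3.872 + 4.133 + 4.307 + 4.312 + 4.200) / 8 = 32.6930 / 8 = 4.0866
Sum of squared deviations: (−0.1516)² + (−0.1226)² + (−0.1166)² + (−0.2146)² + (+0.0464)² + (+0.2204)² + (+0.2254)² + (+0.1134)² = 0.2121
Variance = 0.2121 / 8 = 0.0265
SE* = √0.0265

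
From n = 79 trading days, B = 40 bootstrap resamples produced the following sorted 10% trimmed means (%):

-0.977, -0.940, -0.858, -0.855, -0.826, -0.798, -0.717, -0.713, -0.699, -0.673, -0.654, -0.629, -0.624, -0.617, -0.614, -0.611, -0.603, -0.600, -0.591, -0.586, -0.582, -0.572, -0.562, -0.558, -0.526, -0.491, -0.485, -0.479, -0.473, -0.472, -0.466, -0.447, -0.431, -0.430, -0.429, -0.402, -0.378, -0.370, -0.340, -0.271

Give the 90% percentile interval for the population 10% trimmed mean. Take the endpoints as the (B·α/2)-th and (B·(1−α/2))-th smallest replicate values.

α = 0.10; lower rank = 40 × 0.050 = 2; upper rank = 40 × 0.950 = 38.
The 2nd smallest replicate is -0.940; the 38th is -0.370.

(-0.940, -0.370)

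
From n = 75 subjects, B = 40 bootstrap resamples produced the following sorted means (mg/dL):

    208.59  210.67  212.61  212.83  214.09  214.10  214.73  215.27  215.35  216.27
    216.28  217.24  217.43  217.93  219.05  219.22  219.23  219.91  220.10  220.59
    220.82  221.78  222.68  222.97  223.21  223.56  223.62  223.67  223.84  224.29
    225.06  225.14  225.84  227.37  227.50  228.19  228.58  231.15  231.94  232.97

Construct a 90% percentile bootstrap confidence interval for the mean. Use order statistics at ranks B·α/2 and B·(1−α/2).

(210.67, 231.15)

α = 0.10; lower rank = 40 × 0.050 = 2; upper rank = 40 × 0.950 = 38.
The 2nd smallest replicate is 210.67; the 38th is 231.15.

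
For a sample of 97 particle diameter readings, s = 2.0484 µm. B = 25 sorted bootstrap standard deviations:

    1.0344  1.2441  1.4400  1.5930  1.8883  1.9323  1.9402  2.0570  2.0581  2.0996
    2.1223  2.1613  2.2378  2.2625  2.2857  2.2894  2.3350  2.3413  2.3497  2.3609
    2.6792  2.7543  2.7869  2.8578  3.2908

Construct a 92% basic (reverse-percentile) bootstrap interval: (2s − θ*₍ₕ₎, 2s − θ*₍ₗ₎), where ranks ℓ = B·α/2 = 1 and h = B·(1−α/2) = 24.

(1.2390, 3.0624)

Percentile endpoints at ranks 1 and 24: θ*₍1₎ = 1.0344, θ*₍24₎ = 2.8578.
Basic interval reflects these around s:
  lower = 2 × 2.0484 − 2.8578 = 1.2390
  upper = 2 × 2.0484 − 1.0344 = 3.0624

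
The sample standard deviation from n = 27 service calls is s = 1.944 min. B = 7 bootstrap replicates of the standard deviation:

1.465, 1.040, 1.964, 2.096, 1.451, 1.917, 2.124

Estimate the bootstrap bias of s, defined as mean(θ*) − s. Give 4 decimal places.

mean(θ*) = (1.465 + 1.040 + 1.964 + 2.096 + 1.451 + 1.917 + 2.124) / 7 = 1.72243
bias = 1.72243 − 1.944

bias = −0.2216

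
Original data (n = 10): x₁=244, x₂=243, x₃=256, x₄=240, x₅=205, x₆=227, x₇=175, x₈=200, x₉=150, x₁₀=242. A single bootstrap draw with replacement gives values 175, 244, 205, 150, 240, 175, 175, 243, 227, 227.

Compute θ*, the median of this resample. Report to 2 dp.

θ* = 216.00

Sorted: 150, 175, 175, 175, 205, 227, 227, 240, 243, 244
Median = average of the two middle values = 216.00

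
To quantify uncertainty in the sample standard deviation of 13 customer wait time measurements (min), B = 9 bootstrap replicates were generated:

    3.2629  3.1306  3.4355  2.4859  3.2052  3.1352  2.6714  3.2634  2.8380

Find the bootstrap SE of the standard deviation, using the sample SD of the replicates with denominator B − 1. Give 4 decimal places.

SE* = 0.3130

Bootstrap SE is the standard deviation of the 9 replicate standard deviations.
Mean of replicates: (3.2629 + 3.1306 + 3.4355 + 2.4859 + 3.2052 + 3.1352 + 2.6714 + 3.2634 + 2.8380) / 9 = 27.42810 / 9 = 3.04757
Sum of squared deviations: (+0.21533)² + (+0.08303)² + (+0.38793)² + (−0.56167)² + (+0.15763)² + (+0.08763)² + (−0.37617)² + (+0.21583)² + (−0.20957)² = 0.78376
Variance = 0.78376 / 8 = 0.09797
SE* = √0.09797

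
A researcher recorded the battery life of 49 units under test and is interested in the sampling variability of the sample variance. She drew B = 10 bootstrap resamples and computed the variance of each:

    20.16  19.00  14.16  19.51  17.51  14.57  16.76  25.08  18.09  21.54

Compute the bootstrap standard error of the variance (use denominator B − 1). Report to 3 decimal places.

SE* = 3.246

Bootstrap SE is the standard deviation of the 10 replicate variances.
Mean of replicates: (20.16 + 19.00 + 14.16 + 19.51 + 17.51 + 14.57 + 16.76 + 25.08 + 18.09 + 21.54) / 10 = 186.3800 / 10 = 18.6380
Sum of squared deviations: (+1.5220)² + (+0.3620)² + (−4.4780)² + (+0.8720)² + (−1.1280)² + (−4.0680)² + (−1.8780)² + (+6.4420)² + (−0.5480)² + (+2.9020)² = 94.8296
Variance = 94.8296 / 9 = 10.5366
SE* = √10.5366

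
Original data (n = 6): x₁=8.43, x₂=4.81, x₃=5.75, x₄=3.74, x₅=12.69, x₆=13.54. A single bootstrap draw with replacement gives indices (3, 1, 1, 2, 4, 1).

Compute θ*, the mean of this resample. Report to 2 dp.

Resample values: 5.75, 8.43, 8.43, 4.81, 3.74, 8.43.
Mean = (5.75 + 8.43 + 8.43 + 4.81 + 3.74 + 8.43) / 6 = 39.590 / 6 = 6.60

θ* = 6.60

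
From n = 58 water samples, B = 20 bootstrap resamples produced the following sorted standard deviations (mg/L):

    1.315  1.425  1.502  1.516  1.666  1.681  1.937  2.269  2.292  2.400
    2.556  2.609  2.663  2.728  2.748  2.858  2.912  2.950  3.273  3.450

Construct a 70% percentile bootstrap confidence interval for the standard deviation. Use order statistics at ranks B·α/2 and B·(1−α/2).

(1.502, 2.912)

α = 0.30; lower rank = 20 × 0.150 = 3; upper rank = 20 × 0.850 = 17.
The 3rd smallest replicate is 1.502; the 17th is 2.912.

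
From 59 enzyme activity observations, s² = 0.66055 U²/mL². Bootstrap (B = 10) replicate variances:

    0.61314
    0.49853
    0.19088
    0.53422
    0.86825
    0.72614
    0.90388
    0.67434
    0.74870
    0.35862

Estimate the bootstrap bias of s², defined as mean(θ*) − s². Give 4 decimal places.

bias = −0.0489

mean(θ*) = (0.61314 + 0.49853 + 0.19088 + 0.53422 + 0.86825 + 0.72614 + 0.90388 + 0.67434 + 0.74870 + 0.35862) / 10 = 0.61167
bias = 0.61167 − 0.66055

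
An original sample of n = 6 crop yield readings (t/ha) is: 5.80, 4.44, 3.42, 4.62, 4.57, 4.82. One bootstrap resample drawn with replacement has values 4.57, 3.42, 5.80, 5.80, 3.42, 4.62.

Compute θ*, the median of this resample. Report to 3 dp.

Sorted: 3.42, 3.42, 4.57, 4.62, 5.80, 5.80
Median = average of the two middle values = 4.595

θ* = 4.595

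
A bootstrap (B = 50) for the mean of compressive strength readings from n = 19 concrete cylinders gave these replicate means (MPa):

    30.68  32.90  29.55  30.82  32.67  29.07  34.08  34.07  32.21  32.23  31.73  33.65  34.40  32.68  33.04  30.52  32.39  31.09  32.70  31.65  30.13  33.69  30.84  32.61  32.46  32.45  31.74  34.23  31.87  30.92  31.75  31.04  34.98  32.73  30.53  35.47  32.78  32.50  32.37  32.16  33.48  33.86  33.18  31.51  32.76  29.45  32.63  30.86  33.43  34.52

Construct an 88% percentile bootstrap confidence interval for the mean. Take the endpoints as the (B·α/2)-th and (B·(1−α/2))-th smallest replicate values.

Sorted replicates: 29.07, 29.45, 29.55, 30.13, 30.52, 30.53, 30.68, 30.82, 30.84, 30.86, 30.92, 31.04, 31.09, 31.51, 31.65, 31.73, 31.74, 31.75, 31.87, 32.16, 32.21, 32.23, 32.37, 32.39, 32.45, 32.46, 32.50, 32.61, 32.63, 32.67, 32.68, 32.70, 32.73, 32.76, 32.78, 32.90, 33.04, 33.18, 33.43, 33.48, 33.65, 33.69, 33.86, 34.07, 34.08, 34.23, 34.40, 34.52, 34.98, 35.47
α = 0.12; lower rank = 50 × 0.060 = 3; upper rank = 50 × 0.940 = 47.
The 3rd smallest replicate is 29.55; the 47th is 34.40.

(29.55, 34.40)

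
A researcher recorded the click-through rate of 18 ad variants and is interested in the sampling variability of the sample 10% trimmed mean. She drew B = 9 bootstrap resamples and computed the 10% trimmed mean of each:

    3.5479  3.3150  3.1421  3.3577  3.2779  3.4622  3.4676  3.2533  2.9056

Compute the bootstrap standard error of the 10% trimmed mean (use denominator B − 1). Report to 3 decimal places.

SE* = 0.194

Bootstrap SE is the standard deviation of the 9 replicate 10% trimmed means.
Mean of replicates: (3.5479 + 3.3150 + 3.1421 + 3.3577 + 3.2779 + 3.4622 + 3.4676 + 3.2533 + 2.9056) / 9 = 29.72930 / 9 = 3.30326
Sum of squared deviations: (+0.24464)² + (+0.01174)² + (−0.16116)² + (+0.05444)² + (−0.02536)² + (+0.15894)² + (+0.16434)² + (−0.04996)² + (−0.39766)² = 0.30246
Variance = 0.30246 / 8 = 0.03781
SE* = √0.03781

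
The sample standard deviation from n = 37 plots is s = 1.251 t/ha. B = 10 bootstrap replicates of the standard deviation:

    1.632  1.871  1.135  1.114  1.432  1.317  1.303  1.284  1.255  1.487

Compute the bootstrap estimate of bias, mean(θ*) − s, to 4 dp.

bias = +0.1320

mean(θ*) = (1.632 + 1.871 + 1.135 + 1.114 + 1.432 + 1.317 + 1.303 + 1.284 + 1.255 + 1.487) / 10 = 1.38300
bias = 1.38300 − 1.251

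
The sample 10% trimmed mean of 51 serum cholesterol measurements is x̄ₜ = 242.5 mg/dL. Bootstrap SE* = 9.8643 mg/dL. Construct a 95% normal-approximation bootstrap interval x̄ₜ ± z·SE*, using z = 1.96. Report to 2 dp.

(223.17, 261.83)

Margin = 1.96 × 9.8643 = 19.334
Interval: 242.5 ± 19.334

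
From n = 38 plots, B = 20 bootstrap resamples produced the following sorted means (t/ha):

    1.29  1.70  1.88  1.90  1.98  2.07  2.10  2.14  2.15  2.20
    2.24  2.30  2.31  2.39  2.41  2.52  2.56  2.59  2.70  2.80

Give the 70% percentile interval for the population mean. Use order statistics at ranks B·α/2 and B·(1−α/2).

α = 0.30; lower rank = 20 × 0.150 = 3; upper rank = 20 × 0.850 = 17.
The 3rd smallest replicate is 1.88; the 17th is 2.56.

(1.88, 2.56)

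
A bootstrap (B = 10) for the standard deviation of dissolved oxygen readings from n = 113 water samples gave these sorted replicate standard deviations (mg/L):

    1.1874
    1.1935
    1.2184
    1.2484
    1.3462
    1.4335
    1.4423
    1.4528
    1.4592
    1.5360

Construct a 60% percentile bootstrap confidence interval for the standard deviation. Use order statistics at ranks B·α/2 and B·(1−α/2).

α = 0.40; lower rank = 10 × 0.200 = 2; upper rank = 10 × 0.800 = 8.
The 2nd smallest replicate is 1.1935; the 8th is 1.4528.

(1.1935, 1.4528)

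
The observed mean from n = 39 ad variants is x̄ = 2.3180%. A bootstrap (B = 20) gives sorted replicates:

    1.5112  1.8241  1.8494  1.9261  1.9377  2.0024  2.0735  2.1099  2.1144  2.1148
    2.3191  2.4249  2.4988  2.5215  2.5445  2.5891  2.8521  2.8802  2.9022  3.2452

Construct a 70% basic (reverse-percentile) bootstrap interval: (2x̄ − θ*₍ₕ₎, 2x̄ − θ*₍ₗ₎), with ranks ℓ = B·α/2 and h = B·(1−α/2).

Percentile endpoints at ranks 3 and 17: θ*₍3₎ = 1.8494, θ*₍17₎ = 2.8521.
Basic interval reflects these around x̄:
  lower = 2 × 2.3180 − 2.8521 = 1.7839
  upper = 2 × 2.3180 − 1.8494 = 2.7866

(1.7839, 2.7866)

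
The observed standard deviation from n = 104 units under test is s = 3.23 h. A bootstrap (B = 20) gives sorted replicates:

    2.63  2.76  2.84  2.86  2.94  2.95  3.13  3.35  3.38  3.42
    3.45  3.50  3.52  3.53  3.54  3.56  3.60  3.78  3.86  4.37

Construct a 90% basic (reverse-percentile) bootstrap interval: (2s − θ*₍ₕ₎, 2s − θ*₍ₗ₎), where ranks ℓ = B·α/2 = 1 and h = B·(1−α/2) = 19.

Percentile endpoints at ranks 1 and 19: θ*₍1₎ = 2.63, θ*₍19₎ = 3.86.
Basic interval reflects these around s:
  lower = 2 × 3.23 − 3.86 = 2.60
  upper = 2 × 3.23 − 2.63 = 3.83

(2.60, 3.83)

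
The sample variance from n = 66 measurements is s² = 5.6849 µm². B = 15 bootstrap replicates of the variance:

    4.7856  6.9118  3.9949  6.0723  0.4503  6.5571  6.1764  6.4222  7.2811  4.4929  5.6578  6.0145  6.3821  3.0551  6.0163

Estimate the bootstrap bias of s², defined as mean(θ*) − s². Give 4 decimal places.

mean(θ*) = (4.7856 + 6.9118 + 3.9949 + 6.0723 + 0.4503 + 6.5571 + 6.1764 + 6.4222 + 7.2811 + 4.4929 + 5.6578 + 6.0145 + 6.3821 + 3.0551 + 6.0163) / 15 = 5.35136
bias = 5.35136 − 5.6849

bias = −0.3335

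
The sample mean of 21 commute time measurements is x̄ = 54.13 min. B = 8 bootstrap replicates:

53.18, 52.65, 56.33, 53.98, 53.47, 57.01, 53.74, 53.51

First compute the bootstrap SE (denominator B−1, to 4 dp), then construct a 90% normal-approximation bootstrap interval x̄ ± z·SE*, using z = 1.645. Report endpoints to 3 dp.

(51.556, 56.704)

Mean of replicates = 54.2338; sum of squared deviations = 17.1358; SE* = √(17.1358/7) = 1.5646
Margin = 1.645 × 1.5646 = 2.5738
Interval: 54.13 ± 2.5738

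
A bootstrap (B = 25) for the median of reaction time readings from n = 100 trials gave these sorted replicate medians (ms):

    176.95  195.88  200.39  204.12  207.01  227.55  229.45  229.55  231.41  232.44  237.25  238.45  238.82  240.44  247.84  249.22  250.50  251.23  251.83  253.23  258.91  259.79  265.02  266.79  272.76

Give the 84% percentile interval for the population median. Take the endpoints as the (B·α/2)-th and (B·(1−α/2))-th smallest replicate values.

(195.88, 265.02)

α = 0.16; lower rank = 25 × 0.080 = 2; upper rank = 25 × 0.920 = 23.
The 2nd smallest replicate is 195.88; the 23rd is 265.02.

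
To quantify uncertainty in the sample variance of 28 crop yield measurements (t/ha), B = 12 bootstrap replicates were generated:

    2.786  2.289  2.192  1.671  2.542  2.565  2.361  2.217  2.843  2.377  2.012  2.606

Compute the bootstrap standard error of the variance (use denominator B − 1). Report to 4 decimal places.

SE* = 0.3301

Bootstrap SE is the standard deviation of the 12 replicate variances.
Mean of replicates: (2.786 + 2.289 + 2.192 + 1.671 + 2.542 + 2.565 + 2.361 + 2.217 + 2.843 + 2.377 + 2.012 + 2.606) / 12 = 28.46100 / 12 = 2.37175
Sum of squared deviations: (+0.41425)² + (−0.08275)² + (−0.17975)² + (−0.70075)² + (+0.17025)² + (+0.19325)² + (−0.01075)² + (−0.15475)² + (+0.47125)² + (+0.00525)² + (−0.35975)² + (+0.23425)² = 1.19860
Variance = 1.19860 / 11 = 0.10896
SE* = √0.10896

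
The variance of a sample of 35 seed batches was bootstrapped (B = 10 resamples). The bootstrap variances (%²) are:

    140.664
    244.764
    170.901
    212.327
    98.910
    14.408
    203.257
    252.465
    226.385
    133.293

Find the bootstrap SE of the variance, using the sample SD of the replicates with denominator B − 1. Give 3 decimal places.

Bootstrap SE is the standard deviation of the 10 replicate variances.
Mean of replicates: (140.664 + 244.764 + 170.901 + 212.327 + 98.910 + 14.408 + 203.257 + 252.465 + 226.385 + 133.293) / 10 = 1697.3740 / 10 = 169.7374
Sum of squared deviations: (−29.0734)² + (+75.0266)² + (+1.1636)² + (+42.5896)² + (−70.8274)² + (−155.3294)² + (+33.5196)² + (+82.7276)² + (+56.6476)² + (−36.4444)² = 49937.7886
Variance = 49937.7886 / 9 = 5548.6432
SE* = √5548.6432

SE* = 74.489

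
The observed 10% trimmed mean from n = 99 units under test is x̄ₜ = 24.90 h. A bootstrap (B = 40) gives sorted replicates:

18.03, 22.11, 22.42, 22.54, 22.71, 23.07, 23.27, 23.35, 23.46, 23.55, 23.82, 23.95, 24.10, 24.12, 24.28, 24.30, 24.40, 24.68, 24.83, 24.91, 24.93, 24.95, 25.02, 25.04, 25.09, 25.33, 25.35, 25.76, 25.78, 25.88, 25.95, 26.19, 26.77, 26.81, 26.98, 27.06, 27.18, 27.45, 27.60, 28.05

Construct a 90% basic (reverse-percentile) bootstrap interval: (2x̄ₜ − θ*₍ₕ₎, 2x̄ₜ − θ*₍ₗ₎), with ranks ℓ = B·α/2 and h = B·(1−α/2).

(22.35, 27.69)

Percentile endpoints at ranks 2 and 38: θ*₍2₎ = 22.11, θ*₍38₎ = 27.45.
Basic interval reflects these around x̄ₜ:
  lower = 2 × 24.90 − 27.45 = 22.35
  upper = 2 × 24.90 − 22.11 = 27.69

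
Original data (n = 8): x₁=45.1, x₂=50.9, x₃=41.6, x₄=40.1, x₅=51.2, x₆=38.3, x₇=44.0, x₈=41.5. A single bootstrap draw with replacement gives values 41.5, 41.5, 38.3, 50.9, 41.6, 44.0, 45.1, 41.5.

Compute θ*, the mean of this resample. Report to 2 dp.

Mean = (41.5 + 41.5 + 38.3 + 50.9 + 41.6 + 44.0 + 45.1 + 41.5) / 8 = 344.40 / 8 = 43.05

θ* = 43.05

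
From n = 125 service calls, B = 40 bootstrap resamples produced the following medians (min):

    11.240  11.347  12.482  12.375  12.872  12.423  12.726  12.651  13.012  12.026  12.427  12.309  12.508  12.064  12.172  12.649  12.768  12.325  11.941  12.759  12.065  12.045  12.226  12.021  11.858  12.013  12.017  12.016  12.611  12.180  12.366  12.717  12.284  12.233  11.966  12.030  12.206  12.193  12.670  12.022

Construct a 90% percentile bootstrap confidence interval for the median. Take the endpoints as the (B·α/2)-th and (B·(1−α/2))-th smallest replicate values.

(11.347, 12.768)

Sorted replicates: 11.240, 11.347, 11.858, 11.941, 11.966, 12.013, 12.016, 12.017, 12.021, 12.022, 12.026, 12.030, 12.045, 12.064, 12.065, 12.172, 12.180, 12.193, 12.206, 12.226, 12.233, 12.284, 12.309, 12.325, 12.366, 12.375, 12.423, 12.427, 12.482, 12.508, 12.611, 12.649, 12.651, 12.670, 12.717, 12.726, 12.759, 12.768, 12.872, 13.012
α = 0.10; lower rank = 40 × 0.050 = 2; upper rank = 40 × 0.950 = 38.
The 2nd smallest replicate is 11.347; the 38th is 12.768.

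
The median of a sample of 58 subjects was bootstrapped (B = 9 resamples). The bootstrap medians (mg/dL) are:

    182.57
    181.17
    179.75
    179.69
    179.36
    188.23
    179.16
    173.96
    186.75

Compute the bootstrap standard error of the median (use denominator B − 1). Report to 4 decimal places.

SE* = 4.2785

Bootstrap SE is the standard deviation of the 9 replicate medians.
Mean of replicates: (182.57 + 181.17 + 179.75 + 179.69 + 179.36 + 188.23 + 179.16 + 173.96 + 186.75) / 9 = 1630.64000 / 9 = 181.18222
Sum of squared deviations: (+1.38778)² + (−0.01222)² + (−1.43222)² + (−1.49222)² + (−1.82222)² + (+7.04778)² + (−2.02222)² + (−7.22222)² + (+5.56778)² = 146.44576
Variance = 146.44576 / 8 = 18.30572
SE* = √18.30572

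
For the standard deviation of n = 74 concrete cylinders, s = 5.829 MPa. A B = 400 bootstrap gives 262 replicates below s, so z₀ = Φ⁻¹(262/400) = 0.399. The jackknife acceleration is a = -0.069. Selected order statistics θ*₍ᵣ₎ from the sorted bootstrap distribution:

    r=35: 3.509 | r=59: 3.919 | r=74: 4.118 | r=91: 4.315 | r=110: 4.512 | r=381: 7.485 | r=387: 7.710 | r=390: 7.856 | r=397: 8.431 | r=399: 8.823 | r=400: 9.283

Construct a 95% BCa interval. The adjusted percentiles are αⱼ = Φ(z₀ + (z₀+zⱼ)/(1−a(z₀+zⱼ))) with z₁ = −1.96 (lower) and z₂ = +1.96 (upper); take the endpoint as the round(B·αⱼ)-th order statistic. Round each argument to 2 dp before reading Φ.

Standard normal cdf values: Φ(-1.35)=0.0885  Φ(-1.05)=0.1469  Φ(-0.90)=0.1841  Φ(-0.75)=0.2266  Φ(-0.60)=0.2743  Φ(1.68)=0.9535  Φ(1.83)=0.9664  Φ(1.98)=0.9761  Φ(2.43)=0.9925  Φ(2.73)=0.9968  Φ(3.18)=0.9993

(3.509, 8.431)

Lower: z₀ + z₁ = 0.399 + (-1.960) = -1.561; 1 − a(z₀+z₁) = 1 − (-0.069)(-1.561) = 0.8923; argument = 0.399 + (-1.561)/0.8923 = -1.3504 → -1.35.
α₁ = Φ(-1.35) = 0.0885; rank = round(400 × 0.0885) = 35; θ*₍35₎ = 3.509.
Upper: z₀ + z₂ = 2.359; 1 − a(z₀+z₂) = 1.1628; argument = 2.4278 → 2.43; α₂ = 0.9925; rank = 397; θ*₍397₎ = 8.431.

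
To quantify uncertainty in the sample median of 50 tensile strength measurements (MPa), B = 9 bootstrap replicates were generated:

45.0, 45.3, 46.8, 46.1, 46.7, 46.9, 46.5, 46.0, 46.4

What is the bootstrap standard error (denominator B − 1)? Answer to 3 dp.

SE* = 0.664

Bootstrap SE is the standard deviation of the 9 replicate medians.
Mean of replicates: (45.0 + 45.3 + 46.8 + 46.1 + 46.7 + 46.9 + 46.5 + 46.0 + 46.4) / 9 = 415.7000 / 9 = 46.1889
Sum of squared deviations: (−1.1889)² + (−0.8889)² + (+0.6111)² + (−0.0889)² + (+0.5111)² + (+0.7111)² + (+0.3111)² + (−0.1889)² + (+0.2111)² = 3.5289
Variance = 3.5289 / 8 = 0.4411
SE* = √0.4411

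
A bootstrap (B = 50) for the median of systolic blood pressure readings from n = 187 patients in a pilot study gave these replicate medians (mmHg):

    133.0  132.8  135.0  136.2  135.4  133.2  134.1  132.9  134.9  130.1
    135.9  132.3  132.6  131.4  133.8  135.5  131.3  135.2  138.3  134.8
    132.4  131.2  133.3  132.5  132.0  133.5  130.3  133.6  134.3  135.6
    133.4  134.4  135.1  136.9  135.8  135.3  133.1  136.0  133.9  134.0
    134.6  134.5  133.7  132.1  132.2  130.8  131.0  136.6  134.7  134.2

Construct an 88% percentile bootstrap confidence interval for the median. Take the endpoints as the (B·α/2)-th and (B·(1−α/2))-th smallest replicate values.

Sorted replicates: 130.1, 130.3, 130.8, 131.0, 131.2, 131.3, 131.4, 132.0, 132.1, 132.2, 132.3, 132.4, 132.5, 132.6, 132.8, 132.9, 133.0, 133.1, 133.2, 133.3, 133.4, 133.5, 133.6, 133.7, 133.8, 133.9, 134.0, 134.1, 134.2, 134.3, 134.4, 134.5, 134.6, 134.7, 134.8, 134.9, 135.0, 135.1, 135.2, 135.3, 135.4, 135.5, 135.6, 135.8, 135.9, 136.0, 136.2, 136.6, 136.9, 138.3
α = 0.12; lower rank = 50 × 0.060 = 3; upper rank = 50 × 0.940 = 47.
The 3rd smallest replicate is 130.8; the 47th is 136.2.

(130.8, 136.2)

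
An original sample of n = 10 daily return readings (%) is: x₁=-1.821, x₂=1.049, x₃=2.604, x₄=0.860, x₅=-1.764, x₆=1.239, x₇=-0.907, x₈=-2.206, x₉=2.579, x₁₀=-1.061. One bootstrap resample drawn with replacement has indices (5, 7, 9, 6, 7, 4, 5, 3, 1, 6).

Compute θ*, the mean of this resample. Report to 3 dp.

Resample values: -1.764, -0.907, 2.579, 1.239, -0.907, 0.860, -1.764, 2.604, -1.821, 1.239.
Mean = ((-1.764) + (-0.907) + 2.579 + 1.239 + (-0.907) + 0.860 + (-1.764) + 2.604 + (-1.821) + 1.239) / 10 = 1.3580 / 10 = 0.136

θ* = 0.136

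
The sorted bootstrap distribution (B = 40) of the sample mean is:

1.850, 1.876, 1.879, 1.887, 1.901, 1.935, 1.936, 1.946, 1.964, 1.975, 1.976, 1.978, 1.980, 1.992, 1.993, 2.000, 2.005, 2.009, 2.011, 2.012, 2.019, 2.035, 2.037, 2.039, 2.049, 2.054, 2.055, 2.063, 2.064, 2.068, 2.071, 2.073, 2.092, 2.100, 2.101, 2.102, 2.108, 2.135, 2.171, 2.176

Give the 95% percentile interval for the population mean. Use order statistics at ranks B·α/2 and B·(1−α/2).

(1.850, 2.171)

α = 0.05; lower rank = 40 × 0.025 = 1; upper rank = 40 × 0.975 = 39.
The 1st smallest replicate is 1.850; the 39th is 2.171.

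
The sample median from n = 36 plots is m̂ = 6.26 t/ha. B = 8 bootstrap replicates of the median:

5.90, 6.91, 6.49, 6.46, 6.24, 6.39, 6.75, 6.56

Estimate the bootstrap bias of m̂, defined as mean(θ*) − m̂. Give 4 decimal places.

bias = +0.2025

mean(θ*) = (5.90 + 6.91 + 6.49 + 6.46 + 6.24 + 6.39 + 6.75 + 6.56) / 8 = 6.46250
bias = 6.46250 − 6.26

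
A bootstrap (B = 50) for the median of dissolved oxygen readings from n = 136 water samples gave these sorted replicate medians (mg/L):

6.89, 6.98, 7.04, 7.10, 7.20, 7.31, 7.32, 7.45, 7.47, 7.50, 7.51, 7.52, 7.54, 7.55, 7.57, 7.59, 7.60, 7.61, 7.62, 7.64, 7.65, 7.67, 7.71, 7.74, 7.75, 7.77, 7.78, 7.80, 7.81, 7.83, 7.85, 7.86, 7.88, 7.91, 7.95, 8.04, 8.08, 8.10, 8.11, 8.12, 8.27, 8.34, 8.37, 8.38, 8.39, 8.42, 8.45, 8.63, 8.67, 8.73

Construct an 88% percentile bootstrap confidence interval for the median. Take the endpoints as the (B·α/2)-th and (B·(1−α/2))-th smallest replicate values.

(7.04, 8.45)

α = 0.12; lower rank = 50 × 0.060 = 3; upper rank = 50 × 0.940 = 47.
The 3rd smallest replicate is 7.04; the 47th is 8.45.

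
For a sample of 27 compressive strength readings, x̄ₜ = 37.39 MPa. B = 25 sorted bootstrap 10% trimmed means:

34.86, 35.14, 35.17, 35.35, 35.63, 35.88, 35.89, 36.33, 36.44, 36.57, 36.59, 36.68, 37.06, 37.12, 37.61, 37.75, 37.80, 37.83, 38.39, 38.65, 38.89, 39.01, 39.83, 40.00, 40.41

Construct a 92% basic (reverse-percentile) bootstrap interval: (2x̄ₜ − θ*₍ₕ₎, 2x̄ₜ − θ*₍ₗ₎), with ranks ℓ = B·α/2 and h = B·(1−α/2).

(34.78, 39.92)

Percentile endpoints at ranks 1 and 24: θ*₍1₎ = 34.86, θ*₍24₎ = 40.00.
Basic interval reflects these around x̄ₜ:
  lower = 2 × 37.39 − 40.00 = 34.78
  upper = 2 × 37.39 − 34.86 = 39.92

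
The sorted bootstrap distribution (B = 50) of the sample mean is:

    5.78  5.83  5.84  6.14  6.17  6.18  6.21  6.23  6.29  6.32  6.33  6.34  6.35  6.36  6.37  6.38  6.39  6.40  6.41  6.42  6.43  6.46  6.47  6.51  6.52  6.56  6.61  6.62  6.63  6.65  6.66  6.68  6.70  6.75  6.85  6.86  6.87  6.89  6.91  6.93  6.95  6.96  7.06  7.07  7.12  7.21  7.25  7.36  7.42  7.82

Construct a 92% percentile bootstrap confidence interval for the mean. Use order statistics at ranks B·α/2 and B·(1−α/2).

α = 0.08; lower rank = 50 × 0.040 = 2; upper rank = 50 × 0.960 = 48.
The 2nd smallest replicate is 5.83; the 48th is 7.36.

(5.83, 7.36)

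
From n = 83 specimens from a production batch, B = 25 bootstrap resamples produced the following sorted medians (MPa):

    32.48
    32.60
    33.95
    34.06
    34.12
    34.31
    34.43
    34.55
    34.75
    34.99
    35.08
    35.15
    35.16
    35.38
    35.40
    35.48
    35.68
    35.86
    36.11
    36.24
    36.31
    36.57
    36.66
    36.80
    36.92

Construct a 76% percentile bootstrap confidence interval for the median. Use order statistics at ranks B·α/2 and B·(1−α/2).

(33.95, 36.57)

α = 0.24; lower rank = 25 × 0.120 = 3; upper rank = 25 × 0.880 = 22.
The 3rd smallest replicate is 33.95; the 22nd is 36.57.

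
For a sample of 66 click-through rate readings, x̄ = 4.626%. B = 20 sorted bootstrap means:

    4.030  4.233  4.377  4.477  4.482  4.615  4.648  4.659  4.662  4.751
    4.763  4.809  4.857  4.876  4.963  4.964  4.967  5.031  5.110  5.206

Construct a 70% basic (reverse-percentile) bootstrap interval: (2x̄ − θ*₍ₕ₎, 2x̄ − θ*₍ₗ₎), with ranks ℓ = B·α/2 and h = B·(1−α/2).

(4.285, 4.875)

Percentile endpoints at ranks 3 and 17: θ*₍3₎ = 4.377, θ*₍17₎ = 4.967.
Basic interval reflects these around x̄:
  lower = 2 × 4.626 − 4.967 = 4.285
  upper = 2 × 4.626 − 4.377 = 4.875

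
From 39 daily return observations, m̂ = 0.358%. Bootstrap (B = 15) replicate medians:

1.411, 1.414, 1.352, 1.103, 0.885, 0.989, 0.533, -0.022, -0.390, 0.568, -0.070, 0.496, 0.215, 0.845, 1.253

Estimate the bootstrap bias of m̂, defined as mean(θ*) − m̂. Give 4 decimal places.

mean(θ*) = (1.411 + 1.414 + 1.352 + 1.103 + 0.885 + 0.989 + 0.533 + (-0.022) + (-0.390) + 0.568 + (-0.070) + 0.496 + 0.215 + 0.845 + 1.253) / 15 = 0.70547
bias = 0.70547 − 0.358

bias = +0.3475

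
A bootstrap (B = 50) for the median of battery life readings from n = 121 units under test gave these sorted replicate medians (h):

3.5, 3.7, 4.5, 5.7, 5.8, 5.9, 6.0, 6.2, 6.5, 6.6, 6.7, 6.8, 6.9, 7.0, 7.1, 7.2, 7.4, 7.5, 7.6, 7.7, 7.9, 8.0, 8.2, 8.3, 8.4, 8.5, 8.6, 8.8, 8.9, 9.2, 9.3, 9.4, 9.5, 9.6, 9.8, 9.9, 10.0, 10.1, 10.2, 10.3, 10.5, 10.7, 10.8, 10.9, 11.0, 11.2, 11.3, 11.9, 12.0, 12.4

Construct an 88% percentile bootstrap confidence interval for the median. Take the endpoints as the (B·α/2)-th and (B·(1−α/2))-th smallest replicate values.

α = 0.12; lower rank = 50 × 0.060 = 3; upper rank = 50 × 0.940 = 47.
The 3rd smallest replicate is 4.5; the 47th is 11.3.

(4.5, 11.3)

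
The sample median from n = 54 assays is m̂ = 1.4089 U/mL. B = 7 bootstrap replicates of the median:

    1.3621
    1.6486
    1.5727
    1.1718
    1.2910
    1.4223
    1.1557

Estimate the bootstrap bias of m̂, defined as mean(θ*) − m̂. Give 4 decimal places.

bias = −0.0340

mean(θ*) = (1.3621 + 1.6486 + 1.5727 + 1.1718 + 1.2910 + 1.4223 + 1.1557) / 7 = 1.37489
bias = 1.37489 − 1.4089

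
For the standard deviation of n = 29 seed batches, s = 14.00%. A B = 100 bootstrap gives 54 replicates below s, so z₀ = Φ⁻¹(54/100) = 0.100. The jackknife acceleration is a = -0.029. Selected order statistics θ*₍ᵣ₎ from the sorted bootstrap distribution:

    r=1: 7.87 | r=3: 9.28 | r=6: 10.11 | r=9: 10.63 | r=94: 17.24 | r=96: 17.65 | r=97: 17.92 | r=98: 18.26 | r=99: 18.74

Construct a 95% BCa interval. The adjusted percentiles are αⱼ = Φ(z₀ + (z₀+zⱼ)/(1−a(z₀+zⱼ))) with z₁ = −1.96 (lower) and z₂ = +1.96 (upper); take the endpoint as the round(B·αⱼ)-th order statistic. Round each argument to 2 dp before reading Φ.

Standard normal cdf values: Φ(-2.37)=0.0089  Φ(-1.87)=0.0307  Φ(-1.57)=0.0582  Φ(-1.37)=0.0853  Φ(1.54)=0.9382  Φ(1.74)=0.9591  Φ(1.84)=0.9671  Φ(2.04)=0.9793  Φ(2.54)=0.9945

(9.28, 18.26)

Lower: z₀ + z₁ = 0.100 + (-1.960) = -1.860; 1 − a(z₀+z₁) = 1 − (-0.029)(-1.860) = 0.9461; argument = 0.100 + (-1.860)/0.9461 = -1.8660 → -1.87.
α₁ = Φ(-1.87) = 0.0307; rank = round(100 × 0.0307) = 3; θ*₍3₎ = 9.28.
Upper: z₀ + z₂ = 2.060; 1 − a(z₀+z₂) = 1.0597; argument = 2.0439 → 2.04; α₂ = 0.9793; rank = 98; θ*₍98₎ = 18.26.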